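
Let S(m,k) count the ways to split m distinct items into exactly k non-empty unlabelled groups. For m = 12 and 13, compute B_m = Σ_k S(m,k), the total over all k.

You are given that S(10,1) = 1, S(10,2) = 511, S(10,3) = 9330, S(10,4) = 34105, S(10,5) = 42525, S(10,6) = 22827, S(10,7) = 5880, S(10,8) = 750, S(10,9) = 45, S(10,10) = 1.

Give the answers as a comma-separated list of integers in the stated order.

@11  (11,1):1·1+0→1, (11,2):511·2+1→1023, (11,3):9330·3+511→28501, (11,4):34105·4+9330→145750, (11,5):42525·5+34105→246730, (11,6):22827·6+42525→179487, (11,7):5880·7+22827→63987, (11,8):750·8+5880→11880, (11,9):45·9+750→1155, (11,10):1·10+45→55, (11,11):0·11+1→1
@12  (12,1):1·1+0→1, (12,2):1023·2+1→2047, (12,3):28501·3+1023→86526, (12,4):145750·4+28501→611501, (12,5):246730·5+145750→1379400, (12,6):179487·6+246730→1323652, (12,7):63987·7+179487→627396, (12,8):11880·8+63987→159027, (12,9):1155·9+11880→22275, (12,10):55·10+1155→1705, (12,11):1·11+55→66, (12,12):0·12+1→1
@13  (13,1):1·1+0→1, (13,2):2047·2+1→4095, (13,3):86526·3+2047→261625, (13,4):611501·4+86526→2532530, (13,5):1379400·5+611501→7508501, (13,6):1323652·6+1379400→9321312, (13,7):627396·7+1323652→5715424, (13,8):159027·8+627396→1899612, (13,9):22275·9+159027→359502, (13,10):1705·10+22275→39325, (13,11):66·11+1705→2431, (13,12):1·12+66→78, (13,13):0·13+1→1
B_12 = ΣS(12,k) = 1+2047+86526+611501+1379400+1323652+627396+159027+22275+1705+66+1 = 4213597
B_13 = ΣS(13,k) = 1+4095+261625+2532530+7508501+9321312+5715424+1899612+359502+39325+2431+78+1 = 27644437

4213597, 27644437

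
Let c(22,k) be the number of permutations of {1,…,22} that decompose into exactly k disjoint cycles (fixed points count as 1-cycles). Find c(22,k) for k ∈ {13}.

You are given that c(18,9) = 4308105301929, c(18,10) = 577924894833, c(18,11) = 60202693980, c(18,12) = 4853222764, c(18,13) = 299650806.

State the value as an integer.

373100999802531

i=19: T(19,10)=4308105301929+18·577924894833=14710753408923 | T(19,11)=577924894833+18·60202693980=1661573386473 | T(19,12)=60202693980+18·4853222764=147560703732 | T(19,13)=4853222764+18·299650806=10246937272
i=20: T(20,11)=14710753408923+19·1661573386473=46280647751910 | T(20,12)=1661573386473+19·147560703732=4465226757381 | T(20,13)=147560703732+19·10246937272=342252511900
i=21: T(21,12)=46280647751910+20·4465226757381=135585182899530 | T(21,13)=4465226757381+20·342252511900=11310276995381
i=22: T(22,13)=135585182899530+21·11310276995381=373100999802531
Read c(22,13) = 373100999802531.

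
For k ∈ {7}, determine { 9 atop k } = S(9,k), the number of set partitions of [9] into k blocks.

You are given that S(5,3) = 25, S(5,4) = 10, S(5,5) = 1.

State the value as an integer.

[6] T[6,4]:4*10+25=65 · T[6,5]:5*1+10=15 · T[6,6]:6*0+1=1
[7] T[7,5]:5*15+65=140 · T[7,6]:6*1+15=21 · T[7,7]:7*0+1=1
[8] T[8,6]:6*21+140=266 · T[8,7]:7*1+21=28
[9] T[9,7]:7*28+266=462
Read S(9,7) = 462.

462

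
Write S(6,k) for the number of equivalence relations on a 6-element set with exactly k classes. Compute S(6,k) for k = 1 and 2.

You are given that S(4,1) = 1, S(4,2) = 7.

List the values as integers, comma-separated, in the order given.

@5  (5,1):1·1+0→1, (5,2):7·2+1→15
@6  (6,1):1·1+0→1, (6,2):15·2+1→31
Read S(6,1) = 1, S(6,2) = 31.

1, 31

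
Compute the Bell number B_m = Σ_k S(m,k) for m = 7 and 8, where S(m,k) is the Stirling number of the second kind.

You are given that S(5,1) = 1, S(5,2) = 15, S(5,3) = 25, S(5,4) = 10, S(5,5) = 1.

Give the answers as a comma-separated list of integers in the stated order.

877, 4140

@6  (6,1):1·1+0→1, (6,2):15·2+1→31, (6,3):25·3+15→90, (6,4):10·4+25→65, (6,5):1·5+10→15, (6,6):0·6+1→1
@7  (7,1):1·1+0→1, (7,2):31·2+1→63, (7,3):90·3+31→301, (7,4):65·4+90→350, (7,5):15·5+65→140, (7,6):1·6+15→21, (7,7):0·7+1→1
@8  (8,1):1·1+0→1, (8,2):63·2+1→127, (8,3):301·3+63→966, (8,4):350·4+301→1701, (8,5):140·5+350→1050, (8,6):21·6+140→266, (8,7):1·7+21→28, (8,8):0·8+1→1
B_7 = ΣS(7,k) = 1+63+301+350+140+21+1 = 877
B_8 = ΣS(8,k) = 1+127+966+1701+1050+266+28+1 = 4140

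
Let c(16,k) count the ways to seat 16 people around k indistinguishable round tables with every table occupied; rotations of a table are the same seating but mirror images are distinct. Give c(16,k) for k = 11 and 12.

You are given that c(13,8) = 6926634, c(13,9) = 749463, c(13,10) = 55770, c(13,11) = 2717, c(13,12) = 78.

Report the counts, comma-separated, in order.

78558480, 4899622

i=14: T(14,9)=6926634+13·749463=16669653 | T(14,10)=749463+13·55770=1474473 | T(14,11)=55770+13·2717=91091 | T(14,12)=2717+13·78=3731
i=15: T(15,10)=16669653+14·1474473=37312275 | T(15,11)=1474473+14·91091=2749747 | T(15,12)=91091+14·3731=143325
i=16: T(16,11)=37312275+15·2749747=78558480 | T(16,12)=2749747+15·143325=4899622
Read c(16,11) = 78558480, c(16,12) = 4899622.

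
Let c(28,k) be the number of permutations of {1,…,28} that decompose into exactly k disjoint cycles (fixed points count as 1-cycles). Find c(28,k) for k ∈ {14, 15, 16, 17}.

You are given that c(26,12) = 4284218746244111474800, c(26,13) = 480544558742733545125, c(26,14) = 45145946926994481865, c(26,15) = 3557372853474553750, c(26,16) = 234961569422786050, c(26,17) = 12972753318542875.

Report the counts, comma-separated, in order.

61445535102359115635655, 5370555489012577816470, 398629729895941637715, 25117208862499312650

i=27: T(27,13)=4284218746244111474800+26·480544558742733545125=16778377273555183648050 | T(27,14)=480544558742733545125+26·45145946926994481865=1654339178844590073615 | T(27,15)=45145946926994481865+26·3557372853474553750=137637641117332879365 | T(27,16)=3557372853474553750+26·234961569422786050=9666373658466991050 | T(27,17)=234961569422786050+26·12972753318542875=572253155704900800
i=28: T(28,14)=16778377273555183648050+27·1654339178844590073615=61445535102359115635655 | T(28,15)=1654339178844590073615+27·137637641117332879365=5370555489012577816470 | T(28,16)=137637641117332879365+27·9666373658466991050=398629729895941637715 | T(28,17)=9666373658466991050+27·572253155704900800=25117208862499312650
Read c(28,14) = 61445535102359115635655, c(28,15) = 5370555489012577816470, c(28,16) = 398629729895941637715, c(28,17) = 25117208862499312650.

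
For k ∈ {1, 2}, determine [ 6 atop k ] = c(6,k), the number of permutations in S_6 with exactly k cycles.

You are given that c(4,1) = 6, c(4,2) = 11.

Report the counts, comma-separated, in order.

120, 274

@5  (5,1):6·4+0→24, (5,2):11·4+6→50
@6  (6,1):24·5+0→120, (6,2):50·5+24→274
Read c(6,1) = 120, c(6,2) = 274.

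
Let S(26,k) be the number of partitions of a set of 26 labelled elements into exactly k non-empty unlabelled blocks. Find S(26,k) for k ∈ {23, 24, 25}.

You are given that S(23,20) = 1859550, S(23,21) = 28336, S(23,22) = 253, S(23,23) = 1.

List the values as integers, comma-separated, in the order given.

[24] T[24,21]:21*28336+1859550=2454606 · T[24,22]:22*253+28336=33902 · T[24,23]:23*1+253=276 · T[24,24]:24*0+1=1
[25] T[25,22]:22*33902+2454606=3200450 · T[25,23]:23*276+33902=40250 · T[25,24]:24*1+276=300 · T[25,25]:25*0+1=1
[26] T[26,23]:23*40250+3200450=4126200 · T[26,24]:24*300+40250=47450 · T[26,25]:25*1+300=325
Read S(26,23) = 4126200, S(26,24) = 47450, S(26,25) = 325.

4126200, 47450, 325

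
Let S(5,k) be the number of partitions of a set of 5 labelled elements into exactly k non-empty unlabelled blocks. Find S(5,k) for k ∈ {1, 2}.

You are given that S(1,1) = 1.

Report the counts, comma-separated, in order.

1, 15

[2] T[2,1]:1*1+0=1 · T[2,2]:2*0+1=1
[3] T[3,1]:1*1+0=1 · T[3,2]:2*1+1=3
[4] T[4,1]:1*1+0=1 · T[4,2]:2*3+1=7
[5] T[5,1]:1*1+0=1 · T[5,2]:2*7+1=15
Read S(5,1) = 1, S(5,2) = 15.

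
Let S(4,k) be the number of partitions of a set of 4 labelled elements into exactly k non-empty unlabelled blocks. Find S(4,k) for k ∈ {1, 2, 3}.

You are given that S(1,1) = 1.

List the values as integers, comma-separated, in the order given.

[2] T[2,1]:1*1+0=1 · T[2,2]:2*0+1=1
[3] T[3,1]:1*1+0=1 · T[3,2]:2*1+1=3 · T[3,3]:3*0+1=1
[4] T[4,1]:1*1+0=1 · T[4,2]:2*3+1=7 · T[4,3]:3*1+3=6
Read S(4,1) = 1, S(4,2) = 7, S(4,3) = 6.

1, 7, 6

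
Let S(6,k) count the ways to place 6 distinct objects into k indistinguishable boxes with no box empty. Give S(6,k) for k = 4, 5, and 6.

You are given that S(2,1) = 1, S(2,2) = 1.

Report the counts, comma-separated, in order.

65, 15, 1

row 3: T[3][1]=1·1+0=1  T[3][2]=2·1+1=3  T[3][3]=3·0+1=1
row 4: T[4][2]=2·3+1=7  T[4][3]=3·1+3=6  T[4][4]=4·0+1=1
row 5: T[5][3]=3·6+7=25  T[5][4]=4·1+6=10  T[5][5]=5·0+1=1
row 6: T[6][4]=4·10+25=65  T[6][5]=5·1+10=15  T[6][6]=6·0+1=1
Read S(6,4) = 65, S(6,5) = 15, S(6,6) = 1.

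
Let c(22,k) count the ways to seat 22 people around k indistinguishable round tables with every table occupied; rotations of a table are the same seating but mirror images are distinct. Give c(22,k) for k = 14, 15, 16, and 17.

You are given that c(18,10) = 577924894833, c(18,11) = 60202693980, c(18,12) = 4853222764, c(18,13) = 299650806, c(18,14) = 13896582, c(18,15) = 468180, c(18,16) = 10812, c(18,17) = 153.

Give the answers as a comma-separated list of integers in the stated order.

@19  (19,11):60202693980·18+577924894833→1661573386473, (19,12):4853222764·18+60202693980→147560703732, (19,13):299650806·18+4853222764→10246937272, (19,14):13896582·18+299650806→549789282, (19,15):468180·18+13896582→22323822, (19,16):10812·18+468180→662796, (19,17):153·18+10812→13566
@20  (20,12):147560703732·19+1661573386473→4465226757381, (20,13):10246937272·19+147560703732→342252511900, (20,14):549789282·19+10246937272→20692933630, (20,15):22323822·19+549789282→973941900, (20,16):662796·19+22323822→34916946, (20,17):13566·19+662796→920550
@21  (21,13):342252511900·20+4465226757381→11310276995381, (21,14):20692933630·20+342252511900→756111184500, (21,15):973941900·20+20692933630→40171771630, (21,16):34916946·20+973941900→1672280820, (21,17):920550·20+34916946→53327946
@22  (22,14):756111184500·21+11310276995381→27188611869881, (22,15):40171771630·21+756111184500→1599718388730, (22,16):1672280820·21+40171771630→75289668850, (22,17):53327946·21+1672280820→2792167686
Read c(22,14) = 27188611869881, c(22,15) = 1599718388730, c(22,16) = 75289668850, c(22,17) = 2792167686.

27188611869881, 1599718388730, 75289668850, 2792167686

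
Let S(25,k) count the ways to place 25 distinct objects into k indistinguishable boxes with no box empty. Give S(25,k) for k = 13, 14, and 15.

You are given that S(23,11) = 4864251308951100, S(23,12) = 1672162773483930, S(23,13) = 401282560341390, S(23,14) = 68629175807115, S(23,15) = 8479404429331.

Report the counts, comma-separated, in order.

i=24: T(24,12)=4864251308951100+12·1672162773483930=24930204590758260 | T(24,13)=1672162773483930+13·401282560341390=6888836057922000 | T(24,14)=401282560341390+14·68629175807115=1362091021641000 | T(24,15)=68629175807115+15·8479404429331=195820242247080
i=25: T(25,13)=24930204590758260+13·6888836057922000=114485073343744260 | T(25,14)=6888836057922000+14·1362091021641000=25958110360896000 | T(25,15)=1362091021641000+15·195820242247080=4299394655347200
Read S(25,13) = 114485073343744260, S(25,14) = 25958110360896000, S(25,15) = 4299394655347200.

114485073343744260, 25958110360896000, 4299394655347200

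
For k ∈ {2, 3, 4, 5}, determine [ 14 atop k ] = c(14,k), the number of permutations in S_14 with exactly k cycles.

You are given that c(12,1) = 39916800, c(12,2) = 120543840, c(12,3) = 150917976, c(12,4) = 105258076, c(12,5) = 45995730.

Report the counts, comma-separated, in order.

19802759040, 26596717056, 20313753096, 9957703756

row 13: T[13][1]=12·39916800+0=479001600  T[13][2]=12·120543840+39916800=1486442880  T[13][3]=12·150917976+120543840=1931559552  T[13][4]=12·105258076+150917976=1414014888  T[13][5]=12·45995730+105258076=657206836
row 14: T[14][2]=13·1486442880+479001600=19802759040  T[14][3]=13·1931559552+1486442880=26596717056  T[14][4]=13·1414014888+1931559552=20313753096  T[14][5]=13·657206836+1414014888=9957703756
Read c(14,2) = 19802759040, c(14,3) = 26596717056, c(14,4) = 20313753096, c(14,5) = 9957703756.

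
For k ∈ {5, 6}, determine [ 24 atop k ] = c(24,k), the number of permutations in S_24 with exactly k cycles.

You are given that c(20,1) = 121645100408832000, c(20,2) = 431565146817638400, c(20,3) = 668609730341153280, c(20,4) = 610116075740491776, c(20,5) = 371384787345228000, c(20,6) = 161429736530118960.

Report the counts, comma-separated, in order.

105005310755917452984576, 50779532534302850198976

i=21: T(21,2)=121645100408832000+20·431565146817638400=8752948036761600000 | T(21,3)=431565146817638400+20·668609730341153280=13803759753640704000 | T(21,4)=668609730341153280+20·610116075740491776=12870931245150988800 | T(21,5)=610116075740491776+20·371384787345228000=8037811822645051776 | T(21,6)=371384787345228000+20·161429736530118960=3599979517947607200
i=22: T(22,3)=8752948036761600000+21·13803759753640704000=298631902863216384000 | T(22,4)=13803759753640704000+21·12870931245150988800=284093315901811468800 | T(22,5)=12870931245150988800+21·8037811822645051776=181664979520697076096 | T(22,6)=8037811822645051776+21·3599979517947607200=83637381699544802976
i=23: T(23,4)=298631902863216384000+22·284093315901811468800=6548684852703068697600 | T(23,5)=284093315901811468800+22·181664979520697076096=4280722865357147142912 | T(23,6)=181664979520697076096+22·83637381699544802976=2021687376910682741568
i=24: T(24,5)=6548684852703068697600+23·4280722865357147142912=105005310755917452984576 | T(24,6)=4280722865357147142912+23·2021687376910682741568=50779532534302850198976
Read c(24,5) = 105005310755917452984576, c(24,6) = 50779532534302850198976.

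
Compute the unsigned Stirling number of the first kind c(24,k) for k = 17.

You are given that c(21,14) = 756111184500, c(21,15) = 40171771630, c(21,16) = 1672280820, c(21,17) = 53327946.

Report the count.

6400590336096

row 22: T[22][15]=21·40171771630+756111184500=1599718388730  T[22][16]=21·1672280820+40171771630=75289668850  T[22][17]=21·53327946+1672280820=2792167686
row 23: T[23][16]=22·75289668850+1599718388730=3256091103430  T[23][17]=22·2792167686+75289668850=136717357942
row 24: T[24][17]=23·136717357942+3256091103430=6400590336096
Read c(24,17) = 6400590336096.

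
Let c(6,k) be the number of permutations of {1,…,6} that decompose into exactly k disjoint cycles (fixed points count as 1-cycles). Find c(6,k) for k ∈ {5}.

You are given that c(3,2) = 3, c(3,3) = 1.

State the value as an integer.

15

row 4: T[4][3]=3·1+3=6  T[4][4]=3·0+1=1
row 5: T[5][4]=4·1+6=10  T[5][5]=4·0+1=1
row 6: T[6][5]=5·1+10=15
Read c(6,5) = 15.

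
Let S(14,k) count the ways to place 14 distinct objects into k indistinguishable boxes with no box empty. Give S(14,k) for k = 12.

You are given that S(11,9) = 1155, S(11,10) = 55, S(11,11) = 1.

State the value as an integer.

3367

[12] T[12,10]:10*55+1155=1705 · T[12,11]:11*1+55=66 · T[12,12]:12*0+1=1
[13] T[13,11]:11*66+1705=2431 · T[13,12]:12*1+66=78
[14] T[14,12]:12*78+2431=3367
Read S(14,12) = 3367.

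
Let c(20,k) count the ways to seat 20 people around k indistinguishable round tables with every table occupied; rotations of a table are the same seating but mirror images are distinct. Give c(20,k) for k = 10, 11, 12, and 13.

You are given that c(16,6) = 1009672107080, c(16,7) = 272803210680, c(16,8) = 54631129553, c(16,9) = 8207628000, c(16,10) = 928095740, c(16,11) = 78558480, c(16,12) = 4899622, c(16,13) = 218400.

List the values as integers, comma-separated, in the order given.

[17] T[17,7]:16*272803210680+1009672107080=5374523477960 · T[17,8]:16*54631129553+272803210680=1146901283528 · T[17,9]:16*8207628000+54631129553=185953177553 · T[17,10]:16*928095740+8207628000=23057159840 · T[17,11]:16*78558480+928095740=2185031420 · T[17,12]:16*4899622+78558480=156952432 · T[17,13]:16*218400+4899622=8394022
[18] T[18,8]:17*1146901283528+5374523477960=24871845297936 · T[18,9]:17*185953177553+1146901283528=4308105301929 · T[18,10]:17*23057159840+185953177553=577924894833 · T[18,11]:17*2185031420+23057159840=60202693980 · T[18,12]:17*156952432+2185031420=4853222764 · T[18,13]:17*8394022+156952432=299650806
[19] T[19,9]:18*4308105301929+24871845297936=102417740732658 · T[19,10]:18*577924894833+4308105301929=14710753408923 · T[19,11]:18*60202693980+577924894833=1661573386473 · T[19,12]:18*4853222764+60202693980=147560703732 · T[19,13]:18*299650806+4853222764=10246937272
[20] T[20,10]:19*14710753408923+102417740732658=381922055502195 · T[20,11]:19*1661573386473+14710753408923=46280647751910 · T[20,12]:19*147560703732+1661573386473=4465226757381 · T[20,13]:19*10246937272+147560703732=342252511900
Read c(20,10) = 381922055502195, c(20,11) = 46280647751910, c(20,12) = 4465226757381, c(20,13) = 342252511900.

381922055502195, 46280647751910, 4465226757381, 342252511900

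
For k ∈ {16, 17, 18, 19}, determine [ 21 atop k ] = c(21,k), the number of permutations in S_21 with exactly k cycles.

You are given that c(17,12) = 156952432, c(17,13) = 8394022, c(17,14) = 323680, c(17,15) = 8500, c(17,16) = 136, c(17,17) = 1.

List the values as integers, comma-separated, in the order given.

[18] T[18,13]:17*8394022+156952432=299650806 · T[18,14]:17*323680+8394022=13896582 · T[18,15]:17*8500+323680=468180 · T[18,16]:17*136+8500=10812 · T[18,17]:17*1+136=153 · T[18,18]:17*0+1=1
[19] T[19,14]:18*13896582+299650806=549789282 · T[19,15]:18*468180+13896582=22323822 · T[19,16]:18*10812+468180=662796 · T[19,17]:18*153+10812=13566 · T[19,18]:18*1+153=171 · T[19,19]:18*0+1=1
[20] T[20,15]:19*22323822+549789282=973941900 · T[20,16]:19*662796+22323822=34916946 · T[20,17]:19*13566+662796=920550 · T[20,18]:19*171+13566=16815 · T[20,19]:19*1+171=190
[21] T[21,16]:20*34916946+973941900=1672280820 · T[21,17]:20*920550+34916946=53327946 · T[21,18]:20*16815+920550=1256850 · T[21,19]:20*190+16815=20615
Read c(21,16) = 1672280820, c(21,17) = 53327946, c(21,18) = 1256850, c(21,19) = 20615.

1672280820, 53327946, 1256850, 20615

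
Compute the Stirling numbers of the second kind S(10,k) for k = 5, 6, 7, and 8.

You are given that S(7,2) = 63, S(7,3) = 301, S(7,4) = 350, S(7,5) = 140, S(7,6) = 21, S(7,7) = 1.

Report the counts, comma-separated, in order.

42525, 22827, 5880, 750

row 8: T[8][3]=3·301+63=966  T[8][4]=4·350+301=1701  T[8][5]=5·140+350=1050  T[8][6]=6·21+140=266  T[8][7]=7·1+21=28  T[8][8]=8·0+1=1
row 9: T[9][4]=4·1701+966=7770  T[9][5]=5·1050+1701=6951  T[9][6]=6·266+1050=2646  T[9][7]=7·28+266=462  T[9][8]=8·1+28=36
row 10: T[10][5]=5·6951+7770=42525  T[10][6]=6·2646+6951=22827  T[10][7]=7·462+2646=5880  T[10][8]=8·36+462=750
Read S(10,5) = 42525, S(10,6) = 22827, S(10,7) = 5880, S(10,8) = 750.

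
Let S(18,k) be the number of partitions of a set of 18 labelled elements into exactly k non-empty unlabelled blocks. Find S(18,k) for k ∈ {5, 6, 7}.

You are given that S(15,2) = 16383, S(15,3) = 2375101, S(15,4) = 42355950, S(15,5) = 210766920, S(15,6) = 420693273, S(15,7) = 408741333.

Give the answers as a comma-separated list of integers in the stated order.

[16] T[16,3]:3*2375101+16383=7141686 · T[16,4]:4*42355950+2375101=171798901 · T[16,5]:5*210766920+42355950=1096190550 · T[16,6]:6*420693273+210766920=2734926558 · T[16,7]:7*408741333+420693273=3281882604
[17] T[17,4]:4*171798901+7141686=694337290 · T[17,5]:5*1096190550+171798901=5652751651 · T[17,6]:6*2734926558+1096190550=17505749898 · T[17,7]:7*3281882604+2734926558=25708104786
[18] T[18,5]:5*5652751651+694337290=28958095545 · T[18,6]:6*17505749898+5652751651=110687251039 · T[18,7]:7*25708104786+17505749898=197462483400
Read S(18,5) = 28958095545, S(18,6) = 110687251039, S(18,7) = 197462483400.

28958095545, 110687251039, 197462483400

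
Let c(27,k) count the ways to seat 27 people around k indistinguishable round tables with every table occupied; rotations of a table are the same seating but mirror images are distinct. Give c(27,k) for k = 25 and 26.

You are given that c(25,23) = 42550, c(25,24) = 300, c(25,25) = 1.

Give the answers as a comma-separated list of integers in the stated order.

58500, 351

i=26: T(26,24)=42550+25·300=50050 | T(26,25)=300+25·1=325 | T(26,26)=1+25·0=1
i=27: T(27,25)=50050+26·325=58500 | T(27,26)=325+26·1=351
Read c(27,25) = 58500, c(27,26) = 351.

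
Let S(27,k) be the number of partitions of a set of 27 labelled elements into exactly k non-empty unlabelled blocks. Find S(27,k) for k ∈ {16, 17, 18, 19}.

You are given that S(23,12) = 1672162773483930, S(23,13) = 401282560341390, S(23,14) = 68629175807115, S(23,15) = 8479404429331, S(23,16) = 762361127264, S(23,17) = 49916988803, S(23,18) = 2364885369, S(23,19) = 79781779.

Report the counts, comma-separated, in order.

i=24: T(24,13)=1672162773483930+13·401282560341390=6888836057922000 | T(24,14)=401282560341390+14·68629175807115=1362091021641000 | T(24,15)=68629175807115+15·8479404429331=195820242247080 | T(24,16)=8479404429331+16·762361127264=20677182465555 | T(24,17)=762361127264+17·49916988803=1610949936915 | T(24,18)=49916988803+18·2364885369=92484925445 | T(24,19)=2364885369+19·79781779=3880739170
i=25: T(25,14)=6888836057922000+14·1362091021641000=25958110360896000 | T(25,15)=1362091021641000+15·195820242247080=4299394655347200 | T(25,16)=195820242247080+16·20677182465555=526655161695960 | T(25,17)=20677182465555+17·1610949936915=48063331393110 | T(25,18)=1610949936915+18·92484925445=3275678594925 | T(25,19)=92484925445+19·3880739170=166218969675
i=26: T(26,15)=25958110360896000+15·4299394655347200=90449030191104000 | T(26,16)=4299394655347200+16·526655161695960=12725877242482560 | T(26,17)=526655161695960+17·48063331393110=1343731795378830 | T(26,18)=48063331393110+18·3275678594925=107025546101760 | T(26,19)=3275678594925+19·166218969675=6433839018750
i=27: T(27,16)=90449030191104000+16·12725877242482560=294063066070824960 | T(27,17)=12725877242482560+17·1343731795378830=35569317763922670 | T(27,18)=1343731795378830+18·107025546101760=3270191625210510 | T(27,19)=107025546101760+19·6433839018750=229268487458010
Read S(27,16) = 294063066070824960, S(27,17) = 35569317763922670, S(27,18) = 3270191625210510, S(27,19) = 229268487458010.

294063066070824960, 35569317763922670, 3270191625210510, 229268487458010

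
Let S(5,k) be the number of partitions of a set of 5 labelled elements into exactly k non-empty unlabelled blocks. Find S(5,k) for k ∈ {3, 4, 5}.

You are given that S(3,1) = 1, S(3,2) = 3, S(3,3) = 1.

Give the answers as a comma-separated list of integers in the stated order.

row 4: T[4][2]=2·3+1=7  T[4][3]=3·1+3=6  T[4][4]=4·0+1=1
row 5: T[5][3]=3·6+7=25  T[5][4]=4·1+6=10  T[5][5]=5·0+1=1
Read S(5,3) = 25, S(5,4) = 10, S(5,5) = 1.

25, 10, 1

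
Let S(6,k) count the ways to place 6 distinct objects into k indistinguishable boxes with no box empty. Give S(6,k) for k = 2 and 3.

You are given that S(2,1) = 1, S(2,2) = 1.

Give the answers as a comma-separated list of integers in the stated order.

31, 90

i=3: T(3,1)=0+1·1=1 | T(3,2)=1+2·1=3 | T(3,3)=1+3·0=1
i=4: T(4,1)=0+1·1=1 | T(4,2)=1+2·3=7 | T(4,3)=3+3·1=6
i=5: T(5,1)=0+1·1=1 | T(5,2)=1+2·7=15 | T(5,3)=7+3·6=25
i=6: T(6,2)=1+2·15=31 | T(6,3)=15+3·25=90
Read S(6,2) = 31, S(6,3) = 90.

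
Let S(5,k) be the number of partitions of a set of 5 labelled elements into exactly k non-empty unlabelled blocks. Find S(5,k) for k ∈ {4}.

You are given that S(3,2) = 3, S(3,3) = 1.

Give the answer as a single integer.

@4  (4,3):1·3+3→6, (4,4):0·4+1→1
@5  (5,4):1·4+6→10
Read S(5,4) = 10.

10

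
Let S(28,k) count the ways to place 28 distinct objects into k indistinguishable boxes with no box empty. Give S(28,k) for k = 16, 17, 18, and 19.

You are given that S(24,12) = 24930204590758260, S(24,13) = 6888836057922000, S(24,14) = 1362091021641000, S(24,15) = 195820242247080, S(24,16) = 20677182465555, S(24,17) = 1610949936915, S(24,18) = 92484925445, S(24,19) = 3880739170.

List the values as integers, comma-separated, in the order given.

6539643128396047620, 898741468057510350, 94432767017711850, 7626292886912700

r25: T_25,13=13×6888836057922000+24930204590758260=114485073343744260; T_25,14=14×1362091021641000+6888836057922000=25958110360896000; T_25,15=15×195820242247080+1362091021641000=4299394655347200; T_25,16=16×20677182465555+195820242247080=526655161695960; T_25,17=17×1610949936915+20677182465555=48063331393110; T_25,18=18×92484925445+1610949936915=3275678594925; T_25,19=19×3880739170+92484925445=166218969675
r26: T_26,14=14×25958110360896000+114485073343744260=477898618396288260; T_26,15=15×4299394655347200+25958110360896000=90449030191104000; T_26,16=16×526655161695960+4299394655347200=12725877242482560; T_26,17=17×48063331393110+526655161695960=1343731795378830; T_26,18=18×3275678594925+48063331393110=107025546101760; T_26,19=19×166218969675+3275678594925=6433839018750
r27: T_27,15=15×90449030191104000+477898618396288260=1834634071262848260; T_27,16=16×12725877242482560+90449030191104000=294063066070824960; T_27,17=17×1343731795378830+12725877242482560=35569317763922670; T_27,18=18×107025546101760+1343731795378830=3270191625210510; T_27,19=19×6433839018750+107025546101760=229268487458010
r28: T_28,16=16×294063066070824960+1834634071262848260=6539643128396047620; T_28,17=17×35569317763922670+294063066070824960=898741468057510350; T_28,18=18×3270191625210510+35569317763922670=94432767017711850; T_28,19=19×229268487458010+3270191625210510=7626292886912700
Read S(28,16) = 6539643128396047620, S(28,17) = 898741468057510350, S(28,18) = 94432767017711850, S(28,19) = 7626292886912700.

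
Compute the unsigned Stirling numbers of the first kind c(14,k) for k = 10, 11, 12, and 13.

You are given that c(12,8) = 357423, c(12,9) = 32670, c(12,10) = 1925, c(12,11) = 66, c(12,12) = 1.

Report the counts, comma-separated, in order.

1474473, 91091, 3731, 91

row 13: T[13][9]=12·32670+357423=749463  T[13][10]=12·1925+32670=55770  T[13][11]=12·66+1925=2717  T[13][12]=12·1+66=78  T[13][13]=12·0+1=1
row 14: T[14][10]=13·55770+749463=1474473  T[14][11]=13·2717+55770=91091  T[14][12]=13·78+2717=3731  T[14][13]=13·1+78=91
Read c(14,10) = 1474473, c(14,11) = 91091, c(14,12) = 3731, c(14,13) = 91.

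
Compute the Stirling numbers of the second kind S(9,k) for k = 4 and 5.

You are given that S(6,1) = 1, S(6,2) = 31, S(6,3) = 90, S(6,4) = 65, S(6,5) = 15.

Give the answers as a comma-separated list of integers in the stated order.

7770, 6951

i=7: T(7,2)=1+2·31=63 | T(7,3)=31+3·90=301 | T(7,4)=90+4·65=350 | T(7,5)=65+5·15=140
i=8: T(8,3)=63+3·301=966 | T(8,4)=301+4·350=1701 | T(8,5)=350+5·140=1050
i=9: T(9,4)=966+4·1701=7770 | T(9,5)=1701+5·1050=6951
Read S(9,4) = 7770, S(9,5) = 6951.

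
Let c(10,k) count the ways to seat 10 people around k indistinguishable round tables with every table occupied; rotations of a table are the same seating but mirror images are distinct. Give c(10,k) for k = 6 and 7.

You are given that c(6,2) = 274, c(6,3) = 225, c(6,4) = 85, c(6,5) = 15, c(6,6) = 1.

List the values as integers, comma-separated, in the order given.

63273, 9450

@7  (7,3):225·6+274→1624, (7,4):85·6+225→735, (7,5):15·6+85→175, (7,6):1·6+15→21, (7,7):0·6+1→1
@8  (8,4):735·7+1624→6769, (8,5):175·7+735→1960, (8,6):21·7+175→322, (8,7):1·7+21→28
@9  (9,5):1960·8+6769→22449, (9,6):322·8+1960→4536, (9,7):28·8+322→546
@10  (10,6):4536·9+22449→63273, (10,7):546·9+4536→9450
Read c(10,6) = 63273, c(10,7) = 9450.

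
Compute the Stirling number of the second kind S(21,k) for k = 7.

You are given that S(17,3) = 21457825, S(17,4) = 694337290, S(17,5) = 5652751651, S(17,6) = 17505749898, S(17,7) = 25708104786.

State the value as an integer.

82310957214948

@18  (18,4):694337290·4+21457825→2798806985, (18,5):5652751651·5+694337290→28958095545, (18,6):17505749898·6+5652751651→110687251039, (18,7):25708104786·7+17505749898→197462483400
@19  (19,5):28958095545·5+2798806985→147589284710, (19,6):110687251039·6+28958095545→693081601779, (19,7):197462483400·7+110687251039→1492924634839
@20  (20,6):693081601779·6+147589284710→4306078895384, (20,7):1492924634839·7+693081601779→11143554045652
@21  (21,7):11143554045652·7+4306078895384→82310957214948
Read S(21,7) = 82310957214948.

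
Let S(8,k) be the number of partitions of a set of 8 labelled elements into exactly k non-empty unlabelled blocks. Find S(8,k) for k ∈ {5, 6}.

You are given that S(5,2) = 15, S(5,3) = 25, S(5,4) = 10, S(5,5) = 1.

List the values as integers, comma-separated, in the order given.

@6  (6,3):25·3+15→90, (6,4):10·4+25→65, (6,5):1·5+10→15, (6,6):0·6+1→1
@7  (7,4):65·4+90→350, (7,5):15·5+65→140, (7,6):1·6+15→21
@8  (8,5):140·5+350→1050, (8,6):21·6+140→266
Read S(8,5) = 1050, S(8,6) = 266.

1050, 266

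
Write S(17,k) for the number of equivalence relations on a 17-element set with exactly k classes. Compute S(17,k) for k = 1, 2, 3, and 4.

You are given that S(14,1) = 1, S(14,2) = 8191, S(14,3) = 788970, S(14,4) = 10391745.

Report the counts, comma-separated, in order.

[15] T[15,1]:1*1+0=1 · T[15,2]:2*8191+1=16383 · T[15,3]:3*788970+8191=2375101 · T[15,4]:4*10391745+788970=42355950
[16] T[16,1]:1*1+0=1 · T[16,2]:2*16383+1=32767 · T[16,3]:3*2375101+16383=7141686 · T[16,4]:4*42355950+2375101=171798901
[17] T[17,1]:1*1+0=1 · T[17,2]:2*32767+1=65535 · T[17,3]:3*7141686+32767=21457825 · T[17,4]:4*171798901+7141686=694337290
Read S(17,1) = 1, S(17,2) = 65535, S(17,3) = 21457825, S(17,4) = 694337290.

1, 65535, 21457825, 694337290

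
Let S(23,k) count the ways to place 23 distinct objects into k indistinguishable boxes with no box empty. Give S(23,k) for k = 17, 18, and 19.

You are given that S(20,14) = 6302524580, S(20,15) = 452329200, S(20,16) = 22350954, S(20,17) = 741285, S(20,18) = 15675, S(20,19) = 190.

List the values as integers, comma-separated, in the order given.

r21: T_21,15=15×452329200+6302524580=13087462580; T_21,16=16×22350954+452329200=809944464; T_21,17=17×741285+22350954=34952799; T_21,18=18×15675+741285=1023435; T_21,19=19×190+15675=19285
r22: T_22,16=16×809944464+13087462580=26046574004; T_22,17=17×34952799+809944464=1404142047; T_22,18=18×1023435+34952799=53374629; T_22,19=19×19285+1023435=1389850
r23: T_23,17=17×1404142047+26046574004=49916988803; T_23,18=18×53374629+1404142047=2364885369; T_23,19=19×1389850+53374629=79781779
Read S(23,17) = 49916988803, S(23,18) = 2364885369, S(23,19) = 79781779.

49916988803, 2364885369, 79781779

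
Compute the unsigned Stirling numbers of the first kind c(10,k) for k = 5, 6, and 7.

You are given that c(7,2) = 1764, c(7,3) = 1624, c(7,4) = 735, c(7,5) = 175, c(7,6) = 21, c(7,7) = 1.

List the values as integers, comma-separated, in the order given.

269325, 63273, 9450

r8: T_8,3=7×1624+1764=13132; T_8,4=7×735+1624=6769; T_8,5=7×175+735=1960; T_8,6=7×21+175=322; T_8,7=7×1+21=28
r9: T_9,4=8×6769+13132=67284; T_9,5=8×1960+6769=22449; T_9,6=8×322+1960=4536; T_9,7=8×28+322=546
r10: T_10,5=9×22449+67284=269325; T_10,6=9×4536+22449=63273; T_10,7=9×546+4536=9450
Read c(10,5) = 269325, c(10,6) = 63273, c(10,7) = 9450.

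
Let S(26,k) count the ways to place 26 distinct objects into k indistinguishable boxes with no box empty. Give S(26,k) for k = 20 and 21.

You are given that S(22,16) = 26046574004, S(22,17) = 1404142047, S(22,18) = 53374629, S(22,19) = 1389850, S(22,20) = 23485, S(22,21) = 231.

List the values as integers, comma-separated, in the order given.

row 23: T[23][17]=17·1404142047+26046574004=49916988803  T[23][18]=18·53374629+1404142047=2364885369  T[23][19]=19·1389850+53374629=79781779  T[23][20]=20·23485+1389850=1859550  T[23][21]=21·231+23485=28336
row 24: T[24][18]=18·2364885369+49916988803=92484925445  T[24][19]=19·79781779+2364885369=3880739170  T[24][20]=20·1859550+79781779=116972779  T[24][21]=21·28336+1859550=2454606
row 25: T[25][19]=19·3880739170+92484925445=166218969675  T[25][20]=20·116972779+3880739170=6220194750  T[25][21]=21·2454606+116972779=168519505
row 26: T[26][20]=20·6220194750+166218969675=290622864675  T[26][21]=21·168519505+6220194750=9759104355
Read S(26,20) = 290622864675, S(26,21) = 9759104355.

290622864675, 9759104355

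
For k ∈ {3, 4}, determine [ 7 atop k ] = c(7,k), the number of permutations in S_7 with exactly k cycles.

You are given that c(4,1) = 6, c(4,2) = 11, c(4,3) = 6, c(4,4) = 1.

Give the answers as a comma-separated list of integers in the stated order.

row 5: T[5][1]=4·6+0=24  T[5][2]=4·11+6=50  T[5][3]=4·6+11=35  T[5][4]=4·1+6=10
row 6: T[6][2]=5·50+24=274  T[6][3]=5·35+50=225  T[6][4]=5·10+35=85
row 7: T[7][3]=6·225+274=1624  T[7][4]=6·85+225=735
Read c(7,3) = 1624, c(7,4) = 735.

1624, 735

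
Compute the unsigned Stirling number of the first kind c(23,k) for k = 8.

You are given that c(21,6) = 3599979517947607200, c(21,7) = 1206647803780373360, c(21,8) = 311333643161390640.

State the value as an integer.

i=22: T(22,7)=3599979517947607200+21·1206647803780373360=28939583397335447760 | T(22,8)=1206647803780373360+21·311333643161390640=7744654310169576800
i=23: T(23,8)=28939583397335447760+22·7744654310169576800=199321978221066137360
Read c(23,8) = 199321978221066137360.

199321978221066137360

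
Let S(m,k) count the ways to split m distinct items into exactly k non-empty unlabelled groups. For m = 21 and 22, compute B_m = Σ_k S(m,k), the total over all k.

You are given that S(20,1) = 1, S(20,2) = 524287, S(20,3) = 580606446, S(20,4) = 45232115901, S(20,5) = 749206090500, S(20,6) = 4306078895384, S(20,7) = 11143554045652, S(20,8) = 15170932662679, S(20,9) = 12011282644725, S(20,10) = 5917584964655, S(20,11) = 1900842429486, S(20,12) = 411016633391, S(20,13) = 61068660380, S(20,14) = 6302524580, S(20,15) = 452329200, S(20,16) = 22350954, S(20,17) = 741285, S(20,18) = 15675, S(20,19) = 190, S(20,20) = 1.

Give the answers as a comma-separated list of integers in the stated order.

r21: T_21,1=1×1+0=1; T_21,2=2×524287+1=1048575; T_21,3=3×580606446+524287=1742343625; T_21,4=4×45232115901+580606446=181509070050; T_21,5=5×749206090500+45232115901=3791262568401; T_21,6=6×4306078895384+749206090500=26585679462804; T_21,7=7×11143554045652+4306078895384=82310957214948; T_21,8=8×15170932662679+11143554045652=132511015347084; T_21,9=9×12011282644725+15170932662679=123272476465204; T_21,10=10×5917584964655+12011282644725=71187132291275; T_21,11=11×1900842429486+5917584964655=26826851689001; T_21,12=12×411016633391+1900842429486=6833042030178; T_21,13=13×61068660380+411016633391=1204909218331; T_21,14=14×6302524580+61068660380=149304004500; T_21,15=15×452329200+6302524580=13087462580; T_21,16=16×22350954+452329200=809944464; T_21,17=17×741285+22350954=34952799; T_21,18=18×15675+741285=1023435; T_21,19=19×190+15675=19285; T_21,20=20×1+190=210; T_21,21=21×0+1=1
r22: T_22,1=1×1+0=1; T_22,2=2×1048575+1=2097151; T_22,3=3×1742343625+1048575=5228079450; T_22,4=4×181509070050+1742343625=727778623825; T_22,5=5×3791262568401+181509070050=19137821912055; T_22,6=6×26585679462804+3791262568401=163305339345225; T_22,7=7×82310957214948+26585679462804=602762379967440; T_22,8=8×132511015347084+82310957214948=1142399079991620; T_22,9=9×123272476465204+132511015347084=1241963303533920; T_22,10=10×71187132291275+123272476465204=835143799377954; T_22,11=11×26826851689001+71187132291275=366282500870286; T_22,12=12×6833042030178+26826851689001=108823356051137; T_22,13=13×1204909218331+6833042030178=22496861868481; T_22,14=14×149304004500+1204909218331=3295165281331; T_22,15=15×13087462580+149304004500=345615943200; T_22,16=16×809944464+13087462580=26046574004; T_22,17=17×34952799+809944464=1404142047; T_22,18=18×1023435+34952799=53374629; T_22,19=19×19285+1023435=1389850; T_22,20=20×210+19285=23485; T_22,21=21×1+210=231; T_22,22=22×0+1=1
B_21 = ΣS(21,k) = 1+1048575+1742343625+181509070050+3791262568401+26585679462804+82310957214948+132511015347084+123272476465204+71187132291275+26826851689001+6833042030178+1204909218331+149304004500+13087462580+809944464+34952799+1023435+19285+210+1 = 474869816156751
B_22 = ΣS(22,k) = 1+2097151+5228079450+727778623825+19137821912055+163305339345225+602762379967440+1142399079991620+1241963303533920+835143799377954+366282500870286+108823356051137+22496861868481+3295165281331+345615943200+26046574004+1404142047+53374629+1389850+23485+231+1 = 4506715738447323

474869816156751, 4506715738447323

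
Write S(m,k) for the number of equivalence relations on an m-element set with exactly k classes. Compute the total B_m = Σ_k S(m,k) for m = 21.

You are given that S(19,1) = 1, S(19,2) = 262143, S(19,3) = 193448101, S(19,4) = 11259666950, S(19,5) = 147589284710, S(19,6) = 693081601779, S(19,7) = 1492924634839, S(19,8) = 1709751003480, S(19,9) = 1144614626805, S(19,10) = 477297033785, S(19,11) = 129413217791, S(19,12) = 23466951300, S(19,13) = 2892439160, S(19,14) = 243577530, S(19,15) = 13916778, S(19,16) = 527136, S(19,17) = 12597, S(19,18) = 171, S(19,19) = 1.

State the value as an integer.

r20: T_20,1=1×1+0=1; T_20,2=2×262143+1=524287; T_20,3=3×193448101+262143=580606446; T_20,4=4×11259666950+193448101=45232115901; T_20,5=5×147589284710+11259666950=749206090500; T_20,6=6×693081601779+147589284710=4306078895384; T_20,7=7×1492924634839+693081601779=11143554045652; T_20,8=8×1709751003480+1492924634839=15170932662679; T_20,9=9×1144614626805+1709751003480=12011282644725; T_20,10=10×477297033785+1144614626805=5917584964655; T_20,11=11×129413217791+477297033785=1900842429486; T_20,12=12×23466951300+129413217791=411016633391; T_20,13=13×2892439160+23466951300=61068660380; T_20,14=14×243577530+2892439160=6302524580; T_20,15=15×13916778+243577530=452329200; T_20,16=16×527136+13916778=22350954; T_20,17=17×12597+527136=741285; T_20,18=18×171+12597=15675; T_20,19=19×1+171=190; T_20,20=20×0+1=1
r21: T_21,1=1×1+0=1; T_21,2=2×524287+1=1048575; T_21,3=3×580606446+524287=1742343625; T_21,4=4×45232115901+580606446=181509070050; T_21,5=5×749206090500+45232115901=3791262568401; T_21,6=6×4306078895384+749206090500=26585679462804; T_21,7=7×11143554045652+4306078895384=82310957214948; T_21,8=8×15170932662679+11143554045652=132511015347084; T_21,9=9×12011282644725+15170932662679=123272476465204; T_21,10=10×5917584964655+12011282644725=71187132291275; T_21,11=11×1900842429486+5917584964655=26826851689001; T_21,12=12×411016633391+1900842429486=6833042030178; T_21,13=13×61068660380+411016633391=1204909218331; T_21,14=14×6302524580+61068660380=149304004500; T_21,15=15×452329200+6302524580=13087462580; T_21,16=16×22350954+452329200=809944464; T_21,17=17×741285+22350954=34952799; T_21,18=18×15675+741285=1023435; T_21,19=19×190+15675=19285; T_21,20=20×1+190=210; T_21,21=21×0+1=1
B_21 = ΣS(21,k) = 1+1048575+1742343625+181509070050+3791262568401+26585679462804+82310957214948+132511015347084+123272476465204+71187132291275+26826851689001+6833042030178+1204909218331+149304004500+13087462580+809944464+34952799+1023435+19285+210+1 = 474869816156751

474869816156751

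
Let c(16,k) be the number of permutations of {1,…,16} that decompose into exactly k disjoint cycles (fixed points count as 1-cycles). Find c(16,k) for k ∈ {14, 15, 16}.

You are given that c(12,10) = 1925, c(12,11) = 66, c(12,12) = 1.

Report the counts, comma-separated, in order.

i=13: T(13,11)=1925+12·66=2717 | T(13,12)=66+12·1=78 | T(13,13)=1+12·0=1
i=14: T(14,12)=2717+13·78=3731 | T(14,13)=78+13·1=91 | T(14,14)=1+13·0=1
i=15: T(15,13)=3731+14·91=5005 | T(15,14)=91+14·1=105 | T(15,15)=1+14·0=1
i=16: T(16,14)=5005+15·105=6580 | T(16,15)=105+15·1=120 | T(16,16)=1+15·0=1
Read c(16,14) = 6580, c(16,15) = 120, c(16,16) = 1.

6580, 120, 1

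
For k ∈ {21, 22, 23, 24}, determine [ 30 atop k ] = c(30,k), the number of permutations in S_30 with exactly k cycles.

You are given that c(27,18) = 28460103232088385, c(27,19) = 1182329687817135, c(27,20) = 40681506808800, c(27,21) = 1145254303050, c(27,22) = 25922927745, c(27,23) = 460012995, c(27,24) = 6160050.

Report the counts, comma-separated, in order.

@28  (28,19):1182329687817135·27+28460103232088385→60383004803151030, (28,20):40681506808800·27+1182329687817135→2280730371654735, (28,21):1145254303050·27+40681506808800→71603372991150, (28,22):25922927745·27+1145254303050→1845173352165, (28,23):460012995·27+25922927745→38343278610, (28,24):6160050·27+460012995→626334345
@29  (29,20):2280730371654735·28+60383004803151030→124243455209483610, (29,21):71603372991150·28+2280730371654735→4285624815406935, (29,22):1845173352165·28+71603372991150→123268226851770, (29,23):38343278610·28+1845173352165→2918785153245, (29,24):626334345·28+38343278610→55880640270
@30  (30,21):4285624815406935·29+124243455209483610→248526574856284725, (30,22):123268226851770·29+4285624815406935→7860403394108265, (30,23):2918785153245·29+123268226851770→207912996295875, (30,24):55880640270·29+2918785153245→4539323721075
Read c(30,21) = 248526574856284725, c(30,22) = 7860403394108265, c(30,23) = 207912996295875, c(30,24) = 4539323721075.

248526574856284725, 7860403394108265, 207912996295875, 4539323721075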